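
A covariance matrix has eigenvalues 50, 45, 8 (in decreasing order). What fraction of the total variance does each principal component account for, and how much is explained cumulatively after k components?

Step 1 — total variance = trace(Sigma) = Σ λ_i = 50 + 45 + 8 = 103.

Step 2 — fraction explained by component i = λ_i / Σ λ:
  PC1: 50/103 = 0.4854
  PC2: 45/103 = 0.4369
  PC3: 8/103 = 0.0777

Step 3 — cumulative fraction after k components = (λ_1 + ... + λ_k) / Σ λ:
  k = 1: 50/103 = 0.4854
  k = 2: (50 + 45)/103 = 95/103 = 0.9223
  k = 3: (50 + 45 + 8)/103 = 103/103 = 1

Summary (fraction, with percent):

explained: PC1 0.4854 (48.54%), PC2 0.4369 (43.69%), PC3 0.0777 (7.77%);  cumulative: 0.4854, 0.9223, 1


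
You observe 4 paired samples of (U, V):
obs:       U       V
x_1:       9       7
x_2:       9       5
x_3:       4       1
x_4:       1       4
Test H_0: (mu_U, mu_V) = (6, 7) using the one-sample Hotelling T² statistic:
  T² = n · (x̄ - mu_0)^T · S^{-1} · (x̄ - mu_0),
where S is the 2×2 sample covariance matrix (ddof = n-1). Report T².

Step 1 — sample mean vector:
  mean(U) = (9 + 9 + 4 + 1) / 4 = 23/4 = 5.75
  mean(V) = (7 + 5 + 1 + 4) / 4 = 17/4 = 4.25
  x̄ = (5.75, 4.25),  deviation x̄ - mu_0 = (5.75, 4.25) - (6, 7) = (-0.25, -2.75).

Step 2 — sample covariance matrix, S[i,j] = (1/(n-1)) · Σ_k (x_{k,i} - mean_i) · (x_{k,j} - mean_j), divisor n-1 = 3:
  S[U,U] = ((3.25)·(3.25) + (3.25)·(3.25) + (-1.75)·(-1.75) + (-4.75)·(-4.75)) / 3 = 46.75/3 = 15.5833
  S[U,V] = ((3.25)·(2.75) + (3.25)·(0.75) + (-1.75)·(-3.25) + (-4.75)·(-0.25)) / 3 = 18.25/3 = 6.0833
  S[V,V] = ((2.75)·(2.75) + (0.75)·(0.75) + (-3.25)·(-3.25) + (-0.25)·(-0.25)) / 3 = 18.75/3 = 6.25
  S = [[15.5833, 6.0833],
 [6.0833, 6.25]].

Step 3 — invert S. det(S) = 15.5833·6.25 - (6.0833)² = 60.3889.
  S^{-1} = (1/det) · [[d, -b], [-b, a]] = [[0.1035, -0.1007],
 [-0.1007, 0.258]].

Step 4 — quadratic form (x̄ - mu_0)^T · S^{-1} · (x̄ - mu_0):
  S^{-1} · (x̄ - mu_0) = (0.2511, -0.6845),
  (x̄ - mu_0)^T · [...] = (-0.25)·(0.2511) + (-2.75)·(-0.6845) = 1.8195.

Step 5 — scale by n: T² = 4 · 1.8195 = 7.2778.

T² ≈ 7.2778


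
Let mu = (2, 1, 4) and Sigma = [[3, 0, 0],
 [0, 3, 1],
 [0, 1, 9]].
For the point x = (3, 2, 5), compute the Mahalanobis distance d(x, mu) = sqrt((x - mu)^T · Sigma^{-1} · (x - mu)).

Step 1 — centre the observation: (x - mu) = (1, 1, 1).

Step 2 — invert Sigma (cofactor / det for 3×3, or solve directly):
  Sigma^{-1} = [[0.3333, 0, 0],
 [0, 0.3462, -0.0385],
 [0, -0.0385, 0.1154]].

Step 3 — form the quadratic (x - mu)^T · Sigma^{-1} · (x - mu):
  Sigma^{-1} · (x - mu) = (0.3333, 0.3077, 0.0769).
  (x - mu)^T · [Sigma^{-1} · (x - mu)] = (1)·(0.3333) + (1)·(0.3077) + (1)·(0.0769) = 0.7179.

Step 4 — take square root: d = √(0.7179) ≈ 0.8473.

d(x, mu) = √(0.7179) ≈ 0.8473


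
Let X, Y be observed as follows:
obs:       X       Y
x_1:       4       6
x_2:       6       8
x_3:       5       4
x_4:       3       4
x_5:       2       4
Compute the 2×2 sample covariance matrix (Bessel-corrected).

Step 1 — column means:
  mean(X) = (4 + 6 + 5 + 3 + 2) / 5 = 20/5 = 4
  mean(Y) = (6 + 8 + 4 + 4 + 4) / 5 = 26/5 = 5.2

Step 2 — sample covariance S[i,j] = (1/(n-1)) · Σ_k (x_{k,i} - mean_i) · (x_{k,j} - mean_j), with n-1 = 4.
  S[X,X] = ((0)·(0) + (2)·(2) + (1)·(1) + (-1)·(-1) + (-2)·(-2)) / 4 = 10/4 = 2.5
  S[X,Y] = ((0)·(0.8) + (2)·(2.8) + (1)·(-1.2) + (-1)·(-1.2) + (-2)·(-1.2)) / 4 = 8/4 = 2
  S[Y,Y] = ((0.8)·(0.8) + (2.8)·(2.8) + (-1.2)·(-1.2) + (-1.2)·(-1.2) + (-1.2)·(-1.2)) / 4 = 12.8/4 = 3.2

S is symmetric (S[j,i] = S[i,j]). Assembling:

S = [[2.5, 2],
 [2, 3.2]]


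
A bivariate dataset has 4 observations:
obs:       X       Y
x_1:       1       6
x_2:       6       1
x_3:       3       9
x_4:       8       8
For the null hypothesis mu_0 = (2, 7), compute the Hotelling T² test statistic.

Step 1 — sample mean vector:
  mean(X) = (1 + 6 + 3 + 8) / 4 = 18/4 = 4.5
  mean(Y) = (6 + 1 + 9 + 8) / 4 = 24/4 = 6
  x̄ = (4.5, 6),  deviation x̄ - mu_0 = (4.5, 6) - (2, 7) = (2.5, -1).

Step 2 — sample covariance matrix, S[i,j] = (1/(n-1)) · Σ_k (x_{k,i} - mean_i) · (x_{k,j} - mean_j), divisor n-1 = 3:
  S[X,X] = ((-3.5)·(-3.5) + (1.5)·(1.5) + (-1.5)·(-1.5) + (3.5)·(3.5)) / 3 = 29/3 = 9.6667
  S[X,Y] = ((-3.5)·(0) + (1.5)·(-5) + (-1.5)·(3) + (3.5)·(2)) / 3 = -5/3 = -1.6667
  S[Y,Y] = ((0)·(0) + (-5)·(-5) + (3)·(3) + (2)·(2)) / 3 = 38/3 = 12.6667
  S = [[9.6667, -1.6667],
 [-1.6667, 12.6667]].

Step 3 — invert S. det(S) = 9.6667·12.6667 - (-1.6667)² = 119.6667.
  S^{-1} = (1/det) · [[d, -b], [-b, a]] = [[0.1058, 0.0139],
 [0.0139, 0.0808]].

Step 4 — quadratic form (x̄ - mu_0)^T · S^{-1} · (x̄ - mu_0):
  S^{-1} · (x̄ - mu_0) = (0.2507, -0.046),
  (x̄ - mu_0)^T · [...] = (2.5)·(0.2507) + (-1)·(-0.046) = 0.6727.

Step 5 — scale by n: T² = 4 · 0.6727 = 2.6908.

T² ≈ 2.6908


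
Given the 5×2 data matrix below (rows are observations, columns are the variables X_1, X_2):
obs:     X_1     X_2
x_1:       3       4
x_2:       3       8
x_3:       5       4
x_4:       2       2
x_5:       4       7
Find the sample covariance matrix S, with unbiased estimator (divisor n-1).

Step 1 — column means:
  mean(X_1) = (3 + 3 + 5 + 2 + 4) / 5 = 17/5 = 3.4
  mean(X_2) = (4 + 8 + 4 + 2 + 7) / 5 = 25/5 = 5

Step 2 — sample covariance S[i,j] = (1/(n-1)) · Σ_k (x_{k,i} - mean_i) · (x_{k,j} - mean_j), with n-1 = 4.
  S[X_1,X_1] = ((-0.4)·(-0.4) + (-0.4)·(-0.4) + (1.6)·(1.6) + (-1.4)·(-1.4) + (0.6)·(0.6)) / 4 = 5.2/4 = 1.3
  S[X_1,X_2] = ((-0.4)·(-1) + (-0.4)·(3) + (1.6)·(-1) + (-1.4)·(-3) + (0.6)·(2)) / 4 = 3/4 = 0.75
  S[X_2,X_2] = ((-1)·(-1) + (3)·(3) + (-1)·(-1) + (-3)·(-3) + (2)·(2)) / 4 = 24/4 = 6

S is symmetric (S[j,i] = S[i,j]). Assembling:

S = [[1.3, 0.75],
 [0.75, 6]]


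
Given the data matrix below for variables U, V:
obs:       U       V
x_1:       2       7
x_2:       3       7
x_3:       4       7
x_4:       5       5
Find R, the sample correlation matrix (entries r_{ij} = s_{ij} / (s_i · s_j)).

Step 1 — column means:
  mean(U) = (2 + 3 + 4 + 5) / 4 = 14/4 = 3.5
  mean(V) = (7 + 7 + 7 + 5) / 4 = 26/4 = 6.5

Step 2 — sample variances and covariances s[i,j] = (1/(n-1)) · Σ_k (x_{k,i} - mean_i) · (x_{k,j} - mean_j), with n-1 = 3:
  s[U,U] = ((-1.5)·(-1.5) + (-0.5)·(-0.5) + (0.5)·(0.5) + (1.5)·(1.5)) / 3 = 5/3 = 1.6667
  s[U,V] = ((-1.5)·(0.5) + (-0.5)·(0.5) + (0.5)·(0.5) + (1.5)·(-1.5)) / 3 = -3/3 = -1
  s[V,V] = ((0.5)·(0.5) + (0.5)·(0.5) + (0.5)·(0.5) + (-1.5)·(-1.5)) / 3 = 3/3 = 1
  Sample standard deviations s_i = √(s[i,i]):
  s(U) = √(1.6667) = 1.291
  s(V) = √(1) = 1

Step 3 — r_{ij} = s_{ij} / (s_i · s_j):
  r[U,U] = 1 (diagonal).
  r[U,V] = -1 / (1.291 · 1) = -1 / 1.291 = -0.7746
  r[V,V] = 1 (diagonal).

R is symmetric with unit diagonal. Assembling:

R = [[1, -0.7746],
 [-0.7746, 1]]


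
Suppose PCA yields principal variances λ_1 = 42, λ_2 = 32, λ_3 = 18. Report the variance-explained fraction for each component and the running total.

Step 1 — total variance = trace(Sigma) = Σ λ_i = 42 + 32 + 18 = 92.

Step 2 — fraction explained by component i = λ_i / Σ λ:
  PC1: 42/92 = 0.4565
  PC2: 32/92 = 0.3478
  PC3: 18/92 = 0.1957

Step 3 — cumulative fraction after k components = (λ_1 + ... + λ_k) / Σ λ:
  k = 1: 42/92 = 0.4565
  k = 2: (42 + 32)/92 = 74/92 = 0.8043
  k = 3: (42 + 32 + 18)/92 = 92/92 = 1

Summary (fraction, with percent):

explained: PC1 0.4565 (45.65%), PC2 0.3478 (34.78%), PC3 0.1957 (19.57%);  cumulative: 0.4565, 0.8043, 1


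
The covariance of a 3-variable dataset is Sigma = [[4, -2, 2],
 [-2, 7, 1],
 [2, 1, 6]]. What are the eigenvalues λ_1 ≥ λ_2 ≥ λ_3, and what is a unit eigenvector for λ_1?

Step 1 — characteristic polynomial p(λ) = det(λI - Sigma) = λ³ - tr·λ² + c_1·λ - det, where tr = trace, c_1 = sum of the principal 2×2 minors, det = det(Sigma):
  tr = 4 + 7 + 6 = 17,
  c_1 = (4·7 - (-2)²) + (4·6 - (2)²) + (7·6 - (1)²) = 24 + 20 + 41 = 85,
  det = 4·(7·6 - (1)²) - (-2)·((-2)·6 - (1)·(2)) + (2)·((-2)·(1) - 7·(2)) = 4·(41) - (-2)·(-14) + (2)·(-16) = 104.
  So p(λ) = λ³ - 17λ² + 85λ - 104.
Step 2 — look for an integer root (rational root theorem: any rational root is an integer divisor of 104). Testing λ = 8:
  p(8) = 512 - 1088 + 680 - 104 = 0  ✓
  Dividing out (λ - 8): p(λ) = (λ - 8)(λ² - 9λ + 13).
Step 3 — remaining eigenvalues from the quadratic λ² - 9λ + 13 = 0:
  Δ = 9² - 4·13 = 81 - 52 = 29,  λ = (9 ± √29)/2 = (9 ± 5.3852)/2 ≈ 7.1926 or 1.8074.
  Sorted: λ_1 = 8,  λ_2 = 7.1926,  λ_3 = 1.8074  (check: sum = 17 = tr ✓).

Step 4 — unit eigenvector for λ_1 = 8: v spans the null space of (Sigma - λ_1 I), whose rows are
  r_1 = (-4, -2, 2),  r_2 = (-2, -1, 1),  r_3 = (2, 1, -2).
  v is orthogonal to every row, so take v ∝ r_1 × r_3 = ((-2)·(-2) - (2)·(1), (2)·(2) - (-4)·(-2), (-4)·(1) - (-2)·(2)) = (2, -4, 0).
  Rescale (divide by 2): u = (1, -2, 0).
  ||u|| = √((1)² + (-2)² + (0)²) = √(5) ≈ 2.2361,  v_1 = u/||u|| ≈ (0.4472, -0.8944, 0) (||v_1|| = 1).

λ_1 = 8,  λ_2 = 7.1926,  λ_3 = 1.8074;  v_1 ≈ (0.4472, -0.8944, 0)


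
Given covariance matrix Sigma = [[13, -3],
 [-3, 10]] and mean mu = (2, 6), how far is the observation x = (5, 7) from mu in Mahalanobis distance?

Step 1 — centre the observation: (x - mu) = (3, 1).

Step 2 — invert Sigma. det(Sigma) = 13·10 - (-3)² = 121.
  Sigma^{-1} = (1/det) · [[d, -b], [-b, a]] = [[0.0826, 0.0248],
 [0.0248, 0.1074]].

Step 3 — form the quadratic (x - mu)^T · Sigma^{-1} · (x - mu):
  Sigma^{-1} · (x - mu) = (0.2727, 0.1818).
  (x - mu)^T · [Sigma^{-1} · (x - mu)] = (3)·(0.2727) + (1)·(0.1818) = 1.

Step 4 — take square root: d = √(1) ≈ 1.

d(x, mu) = √(1) ≈ 1


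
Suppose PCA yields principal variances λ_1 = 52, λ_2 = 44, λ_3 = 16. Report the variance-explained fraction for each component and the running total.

Step 1 — total variance = trace(Sigma) = Σ λ_i = 52 + 44 + 16 = 112.

Step 2 — fraction explained by component i = λ_i / Σ λ:
  PC1: 52/112 = 0.4643
  PC2: 44/112 = 0.3929
  PC3: 16/112 = 0.1429

Step 3 — cumulative fraction after k components = (λ_1 + ... + λ_k) / Σ λ:
  k = 1: 52/112 = 0.4643
  k = 2: (52 + 44)/112 = 96/112 = 0.8571
  k = 3: (52 + 44 + 16)/112 = 112/112 = 1

Summary (fraction, with percent):

explained: PC1 0.4643 (46.43%), PC2 0.3929 (39.29%), PC3 0.1429 (14.29%);  cumulative: 0.4643, 0.8571, 1


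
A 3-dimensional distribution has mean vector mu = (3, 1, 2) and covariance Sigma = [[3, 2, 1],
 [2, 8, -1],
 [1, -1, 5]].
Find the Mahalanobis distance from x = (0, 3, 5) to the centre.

Step 1 — centre the observation: (x - mu) = (-3, 2, 3).

Step 2 — invert Sigma (cofactor / det for 3×3, or solve directly):
  Sigma^{-1} = [[0.4588, -0.1294, -0.1176],
 [-0.1294, 0.1647, 0.0588],
 [-0.1176, 0.0588, 0.2353]].

Step 3 — form the quadratic (x - mu)^T · Sigma^{-1} · (x - mu):
  Sigma^{-1} · (x - mu) = (-1.9882, 0.8941, 1.1765).
  (x - mu)^T · [Sigma^{-1} · (x - mu)] = (-3)·(-1.9882) + (2)·(0.8941) + (3)·(1.1765) = 11.2824.

Step 4 — take square root: d = √(11.2824) ≈ 3.3589.

d(x, mu) = √(11.2824) ≈ 3.3589


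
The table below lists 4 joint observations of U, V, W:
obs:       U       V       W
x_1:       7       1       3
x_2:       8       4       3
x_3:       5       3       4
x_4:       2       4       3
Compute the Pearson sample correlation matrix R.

Step 1 — column means:
  mean(U) = (7 + 8 + 5 + 2) / 4 = 22/4 = 5.5
  mean(V) = (1 + 4 + 3 + 4) / 4 = 12/4 = 3
  mean(W) = (3 + 3 + 4 + 3) / 4 = 13/4 = 3.25

Step 2 — sample variances and covariances s[i,j] = (1/(n-1)) · Σ_k (x_{k,i} - mean_i) · (x_{k,j} - mean_j), with n-1 = 3:
  s[U,U] = ((1.5)·(1.5) + (2.5)·(2.5) + (-0.5)·(-0.5) + (-3.5)·(-3.5)) / 3 = 21/3 = 7
  s[U,V] = ((1.5)·(-2) + (2.5)·(1) + (-0.5)·(0) + (-3.5)·(1)) / 3 = -4/3 = -1.3333
  s[U,W] = ((1.5)·(-0.25) + (2.5)·(-0.25) + (-0.5)·(0.75) + (-3.5)·(-0.25)) / 3 = -0.5/3 = -0.1667
  s[V,V] = ((-2)·(-2) + (1)·(1) + (0)·(0) + (1)·(1)) / 3 = 6/3 = 2
  s[V,W] = ((-2)·(-0.25) + (1)·(-0.25) + (0)·(0.75) + (1)·(-0.25)) / 3 = 0/3 = 0
  s[W,W] = ((-0.25)·(-0.25) + (-0.25)·(-0.25) + (0.75)·(0.75) + (-0.25)·(-0.25)) / 3 = 0.75/3 = 0.25
  Sample standard deviations s_i = √(s[i,i]):
  s(U) = √(7) = 2.6458
  s(V) = √(2) = 1.4142
  s(W) = √(0.25) = 0.5

Step 3 — r_{ij} = s_{ij} / (s_i · s_j):
  r[U,U] = 1 (diagonal).
  r[U,V] = -1.3333 / (2.6458 · 1.4142) = -1.3333 / 3.7417 = -0.3563
  r[U,W] = -0.1667 / (2.6458 · 0.5) = -0.1667 / 1.3229 = -0.126
  r[V,V] = 1 (diagonal).
  r[V,W] = 0 / (1.4142 · 0.5) = 0 / 0.7071 = 0
  r[W,W] = 1 (diagonal).

R is symmetric with unit diagonal. Assembling:

R = [[1, -0.3563, -0.126],
 [-0.3563, 1, 0],
 [-0.126, 0, 1]]


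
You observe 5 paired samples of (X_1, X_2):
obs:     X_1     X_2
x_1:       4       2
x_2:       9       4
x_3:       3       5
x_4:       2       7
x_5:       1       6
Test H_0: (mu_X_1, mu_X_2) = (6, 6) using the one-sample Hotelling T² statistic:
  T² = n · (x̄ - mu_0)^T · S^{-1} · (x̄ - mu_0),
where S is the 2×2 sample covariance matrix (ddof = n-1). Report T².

Step 1 — sample mean vector:
  mean(X_1) = (4 + 9 + 3 + 2 + 1) / 5 = 19/5 = 3.8
  mean(X_2) = (2 + 4 + 5 + 7 + 6) / 5 = 24/5 = 4.8
  x̄ = (3.8, 4.8),  deviation x̄ - mu_0 = (3.8, 4.8) - (6, 6) = (-2.2, -1.2).

Step 2 — sample covariance matrix, S[i,j] = (1/(n-1)) · Σ_k (x_{k,i} - mean_i) · (x_{k,j} - mean_j), divisor n-1 = 4:
  S[X_1,X_1] = ((0.2)·(0.2) + (5.2)·(5.2) + (-0.8)·(-0.8) + (-1.8)·(-1.8) + (-2.8)·(-2.8)) / 4 = 38.8/4 = 9.7
  S[X_1,X_2] = ((0.2)·(-2.8) + (5.2)·(-0.8) + (-0.8)·(0.2) + (-1.8)·(2.2) + (-2.8)·(1.2)) / 4 = -12.2/4 = -3.05
  S[X_2,X_2] = ((-2.8)·(-2.8) + (-0.8)·(-0.8) + (0.2)·(0.2) + (2.2)·(2.2) + (1.2)·(1.2)) / 4 = 14.8/4 = 3.7
  S = [[9.7, -3.05],
 [-3.05, 3.7]].

Step 3 — invert S. det(S) = 9.7·3.7 - (-3.05)² = 26.5875.
  S^{-1} = (1/det) · [[d, -b], [-b, a]] = [[0.1392, 0.1147],
 [0.1147, 0.3648]].

Step 4 — quadratic form (x̄ - mu_0)^T · S^{-1} · (x̄ - mu_0):
  S^{-1} · (x̄ - mu_0) = (-0.4438, -0.6902),
  (x̄ - mu_0)^T · [...] = (-2.2)·(-0.4438) + (-1.2)·(-0.6902) = 1.8046.

Step 5 — scale by n: T² = 5 · 1.8046 = 9.023.

T² ≈ 9.023


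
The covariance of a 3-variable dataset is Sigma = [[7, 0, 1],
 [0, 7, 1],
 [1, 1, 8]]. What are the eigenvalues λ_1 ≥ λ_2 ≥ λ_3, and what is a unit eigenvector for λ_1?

Step 1 — characteristic polynomial p(λ) = det(λI - Sigma) = λ³ - tr·λ² + c_1·λ - det, where tr = trace, c_1 = sum of the principal 2×2 minors, det = det(Sigma):
  tr = 7 + 7 + 8 = 22,
  c_1 = (7·7 - (0)²) + (7·8 - (1)²) + (7·8 - (1)²) = 49 + 55 + 55 = 159,
  det = 7·(7·8 - (1)²) - (0)·((0)·8 - (1)·(1)) + (1)·((0)·(1) - 7·(1)) = 7·(55) - (0)·(-1) + (1)·(-7) = 378.
  So p(λ) = λ³ - 22λ² + 159λ - 378.
Step 2 — look for an integer root (rational root theorem: any rational root is an integer divisor of 378). Testing λ = 6:
  p(6) = 216 - 792 + 954 - 378 = 0  ✓
  Dividing out (λ - 6): p(λ) = (λ - 6)(λ² - 16λ + 63).
Step 3 — remaining eigenvalues from the quadratic λ² - 16λ + 63 = 0:
  Δ = 16² - 4·63 = 256 - 252 = 4,  λ = (16 ± √4)/2 = (16 ± 2)/2 = 9 or 7.
  Sorted: λ_1 = 9,  λ_2 = 7,  λ_3 = 6  (check: sum = 22 = tr ✓).

Step 4 — unit eigenvector for λ_1 = 9: v spans the null space of (Sigma - λ_1 I), whose rows are
  r_1 = (-2, 0, 1),  r_2 = (0, -2, 1),  r_3 = (1, 1, -1).
  v is orthogonal to every row, so take v ∝ r_1 × r_2 = ((0)·(1) - (1)·(-2), (1)·(0) - (-2)·(1), (-2)·(-2) - (0)·(0)) = (2, 2, 4).
  Rescale (divide by 2): u = (1, 1, 2).
  ||u|| = √((1)² + (1)² + (2)²) = √(6) ≈ 2.4495,  v_1 = u/||u|| ≈ (0.4082, 0.4082, 0.8165) (||v_1|| = 1).

λ_1 = 9,  λ_2 = 7,  λ_3 = 6;  v_1 ≈ (0.4082, 0.4082, 0.8165)


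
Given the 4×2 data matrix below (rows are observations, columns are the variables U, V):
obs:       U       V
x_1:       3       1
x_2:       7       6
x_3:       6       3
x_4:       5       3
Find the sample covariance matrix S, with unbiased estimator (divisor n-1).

Step 1 — column means:
  mean(U) = (3 + 7 + 6 + 5) / 4 = 21/4 = 5.25
  mean(V) = (1 + 6 + 3 + 3) / 4 = 13/4 = 3.25

Step 2 — sample covariance S[i,j] = (1/(n-1)) · Σ_k (x_{k,i} - mean_i) · (x_{k,j} - mean_j), with n-1 = 3.
  S[U,U] = ((-2.25)·(-2.25) + (1.75)·(1.75) + (0.75)·(0.75) + (-0.25)·(-0.25)) / 3 = 8.75/3 = 2.9167
  S[U,V] = ((-2.25)·(-2.25) + (1.75)·(2.75) + (0.75)·(-0.25) + (-0.25)·(-0.25)) / 3 = 9.75/3 = 3.25
  S[V,V] = ((-2.25)·(-2.25) + (2.75)·(2.75) + (-0.25)·(-0.25) + (-0.25)·(-0.25)) / 3 = 12.75/3 = 4.25

S is symmetric (S[j,i] = S[i,j]). Assembling:

S = [[2.9167, 3.25],
 [3.25, 4.25]]


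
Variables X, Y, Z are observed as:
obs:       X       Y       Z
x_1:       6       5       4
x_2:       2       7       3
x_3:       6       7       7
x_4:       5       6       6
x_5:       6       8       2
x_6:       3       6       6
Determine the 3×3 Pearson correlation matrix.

Step 1 — column means:
  mean(X) = (6 + 2 + 6 + 5 + 6 + 3) / 6 = 28/6 = 4.6667
  mean(Y) = (5 + 7 + 7 + 6 + 8 + 6) / 6 = 39/6 = 6.5
  mean(Z) = (4 + 3 + 7 + 6 + 2 + 6) / 6 = 28/6 = 4.6667

Step 2 — sample variances and covariances s[i,j] = (1/(n-1)) · Σ_k (x_{k,i} - mean_i) · (x_{k,j} - mean_j), with n-1 = 5:
  s[X,X] = ((1.3333)·(1.3333) + (-2.6667)·(-2.6667) + (1.3333)·(1.3333) + (0.3333)·(0.3333) + (1.3333)·(1.3333) + (-1.6667)·(-1.6667)) / 5 = 15.3333/5 = 3.0667
  s[X,Y] = ((1.3333)·(-1.5) + (-2.6667)·(0.5) + (1.3333)·(0.5) + (0.3333)·(-0.5) + (1.3333)·(1.5) + (-1.6667)·(-0.5)) / 5 = 0/5 = 0
  s[X,Z] = ((1.3333)·(-0.6667) + (-2.6667)·(-1.6667) + (1.3333)·(2.3333) + (0.3333)·(1.3333) + (1.3333)·(-2.6667) + (-1.6667)·(1.3333)) / 5 = 1.3333/5 = 0.2667
  s[Y,Y] = ((-1.5)·(-1.5) + (0.5)·(0.5) + (0.5)·(0.5) + (-0.5)·(-0.5) + (1.5)·(1.5) + (-0.5)·(-0.5)) / 5 = 5.5/5 = 1.1
  s[Y,Z] = ((-1.5)·(-0.6667) + (0.5)·(-1.6667) + (0.5)·(2.3333) + (-0.5)·(1.3333) + (1.5)·(-2.6667) + (-0.5)·(1.3333)) / 5 = -4/5 = -0.8
  s[Z,Z] = ((-0.6667)·(-0.6667) + (-1.6667)·(-1.6667) + (2.3333)·(2.3333) + (1.3333)·(1.3333) + (-2.6667)·(-2.6667) + (1.3333)·(1.3333)) / 5 = 19.3333/5 = 3.8667
  Sample standard deviations s_i = √(s[i,i]):
  s(X) = √(3.0667) = 1.7512
  s(Y) = √(1.1) = 1.0488
  s(Z) = √(3.8667) = 1.9664

Step 3 — r_{ij} = s_{ij} / (s_i · s_j):
  r[X,X] = 1 (diagonal).
  r[X,Y] = 0 / (1.7512 · 1.0488) = 0 / 1.8367 = 0
  r[X,Z] = 0.2667 / (1.7512 · 1.9664) = 0.2667 / 3.4435 = 0.0774
  r[Y,Y] = 1 (diagonal).
  r[Y,Z] = -0.8 / (1.0488 · 1.9664) = -0.8 / 2.0624 = -0.3879
  r[Z,Z] = 1 (diagonal).

R is symmetric with unit diagonal. Assembling:

R = [[1, 0, 0.0774],
 [0, 1, -0.3879],
 [0.0774, -0.3879, 1]]


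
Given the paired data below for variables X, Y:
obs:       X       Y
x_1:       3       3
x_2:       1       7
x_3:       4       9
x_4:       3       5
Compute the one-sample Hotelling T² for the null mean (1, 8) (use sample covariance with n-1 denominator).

Step 1 — sample mean vector:
  mean(X) = (3 + 1 + 4 + 3) / 4 = 11/4 = 2.75
  mean(Y) = (3 + 7 + 9 + 5) / 4 = 24/4 = 6
  x̄ = (2.75, 6),  deviation x̄ - mu_0 = (2.75, 6) - (1, 8) = (1.75, -2).

Step 2 — sample covariance matrix, S[i,j] = (1/(n-1)) · Σ_k (x_{k,i} - mean_i) · (x_{k,j} - mean_j), divisor n-1 = 3:
  S[X,X] = ((0.25)·(0.25) + (-1.75)·(-1.75) + (1.25)·(1.25) + (0.25)·(0.25)) / 3 = 4.75/3 = 1.5833
  S[X,Y] = ((0.25)·(-3) + (-1.75)·(1) + (1.25)·(3) + (0.25)·(-1)) / 3 = 1/3 = 0.3333
  S[Y,Y] = ((-3)·(-3) + (1)·(1) + (3)·(3) + (-1)·(-1)) / 3 = 20/3 = 6.6667
  S = [[1.5833, 0.3333],
 [0.3333, 6.6667]].

Step 3 — invert S. det(S) = 1.5833·6.6667 - (0.3333)² = 10.4444.
  S^{-1} = (1/det) · [[d, -b], [-b, a]] = [[0.6383, -0.0319],
 [-0.0319, 0.1516]].

Step 4 — quadratic form (x̄ - mu_0)^T · S^{-1} · (x̄ - mu_0):
  S^{-1} · (x̄ - mu_0) = (1.1809, -0.359),
  (x̄ - mu_0)^T · [...] = (1.75)·(1.1809) + (-2)·(-0.359) = 2.7846.

Step 5 — scale by n: T² = 4 · 2.7846 = 11.1383.

T² ≈ 11.1383


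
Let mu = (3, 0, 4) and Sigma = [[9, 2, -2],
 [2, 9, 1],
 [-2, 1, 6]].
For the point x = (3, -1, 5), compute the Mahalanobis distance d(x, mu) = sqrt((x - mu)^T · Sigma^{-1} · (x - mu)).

Step 1 — centre the observation: (x - mu) = (0, -1, 1).

Step 2 — invert Sigma (cofactor / det for 3×3, or solve directly):
  Sigma^{-1} = [[0.1296, -0.0342, 0.0489],
 [-0.0342, 0.1222, -0.0318],
 [0.0489, -0.0318, 0.1883]].

Step 3 — form the quadratic (x - mu)^T · Sigma^{-1} · (x - mu):
  Sigma^{-1} · (x - mu) = (0.0831, -0.154, 0.22).
  (x - mu)^T · [Sigma^{-1} · (x - mu)] = (0)·(0.0831) + (-1)·(-0.154) + (1)·(0.22) = 0.3741.

Step 4 — take square root: d = √(0.3741) ≈ 0.6116.

d(x, mu) = √(0.3741) ≈ 0.6116


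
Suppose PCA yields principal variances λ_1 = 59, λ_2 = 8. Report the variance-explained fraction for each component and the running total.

Step 1 — total variance = trace(Sigma) = Σ λ_i = 59 + 8 = 67.

Step 2 — fraction explained by component i = λ_i / Σ λ:
  PC1: 59/67 = 0.8806
  PC2: 8/67 = 0.1194

Step 3 — cumulative fraction after k components = (λ_1 + ... + λ_k) / Σ λ:
  k = 1: 59/67 = 0.8806
  k = 2: (59 + 8)/67 = 67/67 = 1

Summary (fraction, with percent):

explained: PC1 0.8806 (88.06%), PC2 0.1194 (11.94%);  cumulative: 0.8806, 1


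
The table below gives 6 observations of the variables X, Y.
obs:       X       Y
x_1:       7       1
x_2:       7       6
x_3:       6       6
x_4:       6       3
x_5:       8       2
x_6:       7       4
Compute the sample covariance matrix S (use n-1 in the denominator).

Step 1 — column means:
  mean(X) = (7 + 7 + 6 + 6 + 8 + 7) / 6 = 41/6 = 6.8333
  mean(Y) = (1 + 6 + 6 + 3 + 2 + 4) / 6 = 22/6 = 3.6667

Step 2 — sample covariance S[i,j] = (1/(n-1)) · Σ_k (x_{k,i} - mean_i) · (x_{k,j} - mean_j), with n-1 = 5.
  S[X,X] = ((0.1667)·(0.1667) + (0.1667)·(0.1667) + (-0.8333)·(-0.8333) + (-0.8333)·(-0.8333) + (1.1667)·(1.1667) + (0.1667)·(0.1667)) / 5 = 2.8333/5 = 0.5667
  S[X,Y] = ((0.1667)·(-2.6667) + (0.1667)·(2.3333) + (-0.8333)·(2.3333) + (-0.8333)·(-0.6667) + (1.1667)·(-1.6667) + (0.1667)·(0.3333)) / 5 = -3.3333/5 = -0.6667
  S[Y,Y] = ((-2.6667)·(-2.6667) + (2.3333)·(2.3333) + (2.3333)·(2.3333) + (-0.6667)·(-0.6667) + (-1.6667)·(-1.6667) + (0.3333)·(0.3333)) / 5 = 21.3333/5 = 4.2667

S is symmetric (S[j,i] = S[i,j]). Assembling:

S = [[0.5667, -0.6667],
 [-0.6667, 4.2667]]


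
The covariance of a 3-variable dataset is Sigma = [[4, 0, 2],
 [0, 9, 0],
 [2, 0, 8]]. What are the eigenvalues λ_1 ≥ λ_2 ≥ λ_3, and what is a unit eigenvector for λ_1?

Step 1 — characteristic polynomial p(λ) = det(λI - Sigma) = λ³ - tr·λ² + c_1·λ - det, where tr = trace, c_1 = sum of the principal 2×2 minors, det = det(Sigma):
  tr = 4 + 9 + 8 = 21,
  c_1 = (4·9 - (0)²) + (4·8 - (2)²) + (9·8 - (0)²) = 36 + 28 + 72 = 136,
  det = 4·(9·8 - (0)²) - (0)·((0)·8 - (0)·(2)) + (2)·((0)·(0) - 9·(2)) = 4·(72) - (0)·(0) + (2)·(-18) = 252.
  So p(λ) = λ³ - 21λ² + 136λ - 252.
Step 2 — look for an integer root (rational root theorem: any rational root is an integer divisor of 252). Testing λ = 9:
  p(9) = 729 - 1701 + 1224 - 252 = 0  ✓
  Dividing out (λ - 9): p(λ) = (λ - 9)(λ² - 12λ + 28).
Step 3 — remaining eigenvalues from the quadratic λ² - 12λ + 28 = 0:
  Δ = 12² - 4·28 = 144 - 112 = 32,  λ = (12 ± √32)/2 = (12 ± 5.6569)/2 ≈ 8.8284 or 3.1716.
  Sorted: λ_1 = 9,  λ_2 = 8.8284,  λ_3 = 3.1716  (check: sum = 21 = tr ✓).

Step 4 — unit eigenvector for λ_1 = 9: v spans the null space of (Sigma - λ_1 I), whose rows are
  r_1 = (-5, 0, 2),  r_2 = (0, 0, 0),  r_3 = (2, 0, -1).
  v is orthogonal to every row, so take v ∝ r_1 × r_3 = ((0)·(-1) - (2)·(0), (2)·(2) - (-5)·(-1), (-5)·(0) - (0)·(2)) = (0, -1, 0).
  Rescale (multiply by -1 so the first nonzero entry is positive): u = (0, 1, 0).
  ||u|| = √((0)² + (1)² + (0)²) = √(1) = 1,  v_1 = u/||u|| ≈ (0, 1, 0) (||v_1|| = 1).

λ_1 = 9,  λ_2 = 8.8284,  λ_3 = 3.1716;  v_1 ≈ (0, 1, 0)


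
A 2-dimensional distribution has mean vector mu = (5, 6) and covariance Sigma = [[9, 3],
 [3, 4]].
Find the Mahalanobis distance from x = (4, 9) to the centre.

Step 1 — centre the observation: (x - mu) = (-1, 3).

Step 2 — invert Sigma. det(Sigma) = 9·4 - (3)² = 27.
  Sigma^{-1} = (1/det) · [[d, -b], [-b, a]] = [[0.1481, -0.1111],
 [-0.1111, 0.3333]].

Step 3 — form the quadratic (x - mu)^T · Sigma^{-1} · (x - mu):
  Sigma^{-1} · (x - mu) = (-0.4815, 1.1111).
  (x - mu)^T · [Sigma^{-1} · (x - mu)] = (-1)·(-0.4815) + (3)·(1.1111) = 3.8148.

Step 4 — take square root: d = √(3.8148) ≈ 1.9532.

d(x, mu) = √(3.8148) ≈ 1.9532


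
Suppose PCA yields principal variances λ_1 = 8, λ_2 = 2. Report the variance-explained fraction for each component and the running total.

Step 1 — total variance = trace(Sigma) = Σ λ_i = 8 + 2 = 10.

Step 2 — fraction explained by component i = λ_i / Σ λ:
  PC1: 8/10 = 0.8
  PC2: 2/10 = 0.2

Step 3 — cumulative fraction after k components = (λ_1 + ... + λ_k) / Σ λ:
  k = 1: 8/10 = 0.8
  k = 2: (8 + 2)/10 = 10/10 = 1

Summary (fraction, with percent):

explained: PC1 0.8 (80%), PC2 0.2 (20%);  cumulative: 0.8, 1


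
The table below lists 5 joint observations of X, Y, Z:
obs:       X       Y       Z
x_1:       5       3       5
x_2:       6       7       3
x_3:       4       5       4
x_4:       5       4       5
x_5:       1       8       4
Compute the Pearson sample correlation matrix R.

Step 1 — column means:
  mean(X) = (5 + 6 + 4 + 5 + 1) / 5 = 21/5 = 4.2
  mean(Y) = (3 + 7 + 5 + 4 + 8) / 5 = 27/5 = 5.4
  mean(Z) = (5 + 3 + 4 + 5 + 4) / 5 = 21/5 = 4.2

Step 2 — sample variances and covariances s[i,j] = (1/(n-1)) · Σ_k (x_{k,i} - mean_i) · (x_{k,j} - mean_j), with n-1 = 4:
  s[X,X] = ((0.8)·(0.8) + (1.8)·(1.8) + (-0.2)·(-0.2) + (0.8)·(0.8) + (-3.2)·(-3.2)) / 4 = 14.8/4 = 3.7
  s[X,Y] = ((0.8)·(-2.4) + (1.8)·(1.6) + (-0.2)·(-0.4) + (0.8)·(-1.4) + (-3.2)·(2.6)) / 4 = -8.4/4 = -2.1
  s[X,Z] = ((0.8)·(0.8) + (1.8)·(-1.2) + (-0.2)·(-0.2) + (0.8)·(0.8) + (-3.2)·(-0.2)) / 4 = -0.2/4 = -0.05
  s[Y,Y] = ((-2.4)·(-2.4) + (1.6)·(1.6) + (-0.4)·(-0.4) + (-1.4)·(-1.4) + (2.6)·(2.6)) / 4 = 17.2/4 = 4.3
  s[Y,Z] = ((-2.4)·(0.8) + (1.6)·(-1.2) + (-0.4)·(-0.2) + (-1.4)·(0.8) + (2.6)·(-0.2)) / 4 = -5.4/4 = -1.35
  s[Z,Z] = ((0.8)·(0.8) + (-1.2)·(-1.2) + (-0.2)·(-0.2) + (0.8)·(0.8) + (-0.2)·(-0.2)) / 4 = 2.8/4 = 0.7
  Sample standard deviations s_i = √(s[i,i]):
  s(X) = √(3.7) = 1.9235
  s(Y) = √(4.3) = 2.0736
  s(Z) = √(0.7) = 0.8367

Step 3 — r_{ij} = s_{ij} / (s_i · s_j):
  r[X,X] = 1 (diagonal).
  r[X,Y] = -2.1 / (1.9235 · 2.0736) = -2.1 / 3.9887 = -0.5265
  r[X,Z] = -0.05 / (1.9235 · 0.8367) = -0.05 / 1.6093 = -0.0311
  r[Y,Y] = 1 (diagonal).
  r[Y,Z] = -1.35 / (2.0736 · 0.8367) = -1.35 / 1.7349 = -0.7781
  r[Z,Z] = 1 (diagonal).

R is symmetric with unit diagonal. Assembling:

R = [[1, -0.5265, -0.0311],
 [-0.5265, 1, -0.7781],
 [-0.0311, -0.7781, 1]]


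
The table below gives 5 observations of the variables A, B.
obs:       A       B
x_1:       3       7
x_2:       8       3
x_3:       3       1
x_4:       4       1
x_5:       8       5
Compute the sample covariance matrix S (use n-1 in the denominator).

Step 1 — column means:
  mean(A) = (3 + 8 + 3 + 4 + 8) / 5 = 26/5 = 5.2
  mean(B) = (7 + 3 + 1 + 1 + 5) / 5 = 17/5 = 3.4

Step 2 — sample covariance S[i,j] = (1/(n-1)) · Σ_k (x_{k,i} - mean_i) · (x_{k,j} - mean_j), with n-1 = 4.
  S[A,A] = ((-2.2)·(-2.2) + (2.8)·(2.8) + (-2.2)·(-2.2) + (-1.2)·(-1.2) + (2.8)·(2.8)) / 4 = 26.8/4 = 6.7
  S[A,B] = ((-2.2)·(3.6) + (2.8)·(-0.4) + (-2.2)·(-2.4) + (-1.2)·(-2.4) + (2.8)·(1.6)) / 4 = 3.6/4 = 0.9
  S[B,B] = ((3.6)·(3.6) + (-0.4)·(-0.4) + (-2.4)·(-2.4) + (-2.4)·(-2.4) + (1.6)·(1.6)) / 4 = 27.2/4 = 6.8

S is symmetric (S[j,i] = S[i,j]). Assembling:

S = [[6.7, 0.9],
 [0.9, 6.8]]


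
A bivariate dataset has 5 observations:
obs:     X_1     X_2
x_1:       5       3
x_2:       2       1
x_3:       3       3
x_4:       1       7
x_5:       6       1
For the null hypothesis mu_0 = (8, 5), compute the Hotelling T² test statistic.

Step 1 — sample mean vector:
  mean(X_1) = (5 + 2 + 3 + 1 + 6) / 5 = 17/5 = 3.4
  mean(X_2) = (3 + 1 + 3 + 7 + 1) / 5 = 15/5 = 3
  x̄ = (3.4, 3),  deviation x̄ - mu_0 = (3.4, 3) - (8, 5) = (-4.6, -2).

Step 2 — sample covariance matrix, S[i,j] = (1/(n-1)) · Σ_k (x_{k,i} - mean_i) · (x_{k,j} - mean_j), divisor n-1 = 4:
  S[X_1,X_1] = ((1.6)·(1.6) + (-1.4)·(-1.4) + (-0.4)·(-0.4) + (-2.4)·(-2.4) + (2.6)·(2.6)) / 4 = 17.2/4 = 4.3
  S[X_1,X_2] = ((1.6)·(0) + (-1.4)·(-2) + (-0.4)·(0) + (-2.4)·(4) + (2.6)·(-2)) / 4 = -12/4 = -3
  S[X_2,X_2] = ((0)·(0) + (-2)·(-2) + (0)·(0) + (4)·(4) + (-2)·(-2)) / 4 = 24/4 = 6
  S = [[4.3, -3],
 [-3, 6]].

Step 3 — invert S. det(S) = 4.3·6 - (-3)² = 16.8.
  S^{-1} = (1/det) · [[d, -b], [-b, a]] = [[0.3571, 0.1786],
 [0.1786, 0.256]].

Step 4 — quadratic form (x̄ - mu_0)^T · S^{-1} · (x̄ - mu_0):
  S^{-1} · (x̄ - mu_0) = (-2, -1.3333),
  (x̄ - mu_0)^T · [...] = (-4.6)·(-2) + (-2)·(-1.3333) = 11.8667.

Step 5 — scale by n: T² = 5 · 11.8667 = 59.3333.

T² ≈ 59.3333


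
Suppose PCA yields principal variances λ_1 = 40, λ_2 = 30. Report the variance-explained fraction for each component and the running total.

Step 1 — total variance = trace(Sigma) = Σ λ_i = 40 + 30 = 70.

Step 2 — fraction explained by component i = λ_i / Σ λ:
  PC1: 40/70 = 0.5714
  PC2: 30/70 = 0.4286

Step 3 — cumulative fraction after k components = (λ_1 + ... + λ_k) / Σ λ:
  k = 1: 40/70 = 0.5714
  k = 2: (40 + 30)/70 = 70/70 = 1

Summary (fraction, with percent):

explained: PC1 0.5714 (57.14%), PC2 0.4286 (42.86%);  cumulative: 0.5714, 1


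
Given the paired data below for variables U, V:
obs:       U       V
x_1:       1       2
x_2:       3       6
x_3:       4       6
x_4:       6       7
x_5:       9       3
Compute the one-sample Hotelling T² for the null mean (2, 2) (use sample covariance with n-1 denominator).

Step 1 — sample mean vector:
  mean(U) = (1 + 3 + 4 + 6 + 9) / 5 = 23/5 = 4.6
  mean(V) = (2 + 6 + 6 + 7 + 3) / 5 = 24/5 = 4.8
  x̄ = (4.6, 4.8),  deviation x̄ - mu_0 = (4.6, 4.8) - (2, 2) = (2.6, 2.8).

Step 2 — sample covariance matrix, S[i,j] = (1/(n-1)) · Σ_k (x_{k,i} - mean_i) · (x_{k,j} - mean_j), divisor n-1 = 4:
  S[U,U] = ((-3.6)·(-3.6) + (-1.6)·(-1.6) + (-0.6)·(-0.6) + (1.4)·(1.4) + (4.4)·(4.4)) / 4 = 37.2/4 = 9.3
  S[U,V] = ((-3.6)·(-2.8) + (-1.6)·(1.2) + (-0.6)·(1.2) + (1.4)·(2.2) + (4.4)·(-1.8)) / 4 = 2.6/4 = 0.65
  S[V,V] = ((-2.8)·(-2.8) + (1.2)·(1.2) + (1.2)·(1.2) + (2.2)·(2.2) + (-1.8)·(-1.8)) / 4 = 18.8/4 = 4.7
  S = [[9.3, 0.65],
 [0.65, 4.7]].

Step 3 — invert S. det(S) = 9.3·4.7 - (0.65)² = 43.2875.
  S^{-1} = (1/det) · [[d, -b], [-b, a]] = [[0.1086, -0.015],
 [-0.015, 0.2148]].

Step 4 — quadratic form (x̄ - mu_0)^T · S^{-1} · (x̄ - mu_0):
  S^{-1} · (x̄ - mu_0) = (0.2403, 0.5625),
  (x̄ - mu_0)^T · [...] = (2.6)·(0.2403) + (2.8)·(0.5625) = 2.1997.

Step 5 — scale by n: T² = 5 · 2.1997 = 10.9986.

T² ≈ 10.9986


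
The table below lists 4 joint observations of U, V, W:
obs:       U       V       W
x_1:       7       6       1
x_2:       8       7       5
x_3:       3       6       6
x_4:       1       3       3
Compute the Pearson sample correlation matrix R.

Step 1 — column means:
  mean(U) = (7 + 8 + 3 + 1) / 4 = 19/4 = 4.75
  mean(V) = (6 + 7 + 6 + 3) / 4 = 22/4 = 5.5
  mean(W) = (1 + 5 + 6 + 3) / 4 = 15/4 = 3.75

Step 2 — sample variances and covariances s[i,j] = (1/(n-1)) · Σ_k (x_{k,i} - mean_i) · (x_{k,j} - mean_j), with n-1 = 3:
  s[U,U] = ((2.25)·(2.25) + (3.25)·(3.25) + (-1.75)·(-1.75) + (-3.75)·(-3.75)) / 3 = 32.75/3 = 10.9167
  s[U,V] = ((2.25)·(0.5) + (3.25)·(1.5) + (-1.75)·(0.5) + (-3.75)·(-2.5)) / 3 = 14.5/3 = 4.8333
  s[U,W] = ((2.25)·(-2.75) + (3.25)·(1.25) + (-1.75)·(2.25) + (-3.75)·(-0.75)) / 3 = -3.25/3 = -1.0833
  s[V,V] = ((0.5)·(0.5) + (1.5)·(1.5) + (0.5)·(0.5) + (-2.5)·(-2.5)) / 3 = 9/3 = 3
  s[V,W] = ((0.5)·(-2.75) + (1.5)·(1.25) + (0.5)·(2.25) + (-2.5)·(-0.75)) / 3 = 3.5/3 = 1.1667
  s[W,W] = ((-2.75)·(-2.75) + (1.25)·(1.25) + (2.25)·(2.25) + (-0.75)·(-0.75)) / 3 = 14.75/3 = 4.9167
  Sample standard deviations s_i = √(s[i,i]):
  s(U) = √(10.9167) = 3.304
  s(V) = √(3) = 1.7321
  s(W) = √(4.9167) = 2.2174

Step 3 — r_{ij} = s_{ij} / (s_i · s_j):
  r[U,U] = 1 (diagonal).
  r[U,V] = 4.8333 / (3.304 · 1.7321) = 4.8333 / 5.7228 = 0.8446
  r[U,W] = -1.0833 / (3.304 · 2.2174) = -1.0833 / 7.3262 = -0.1479
  r[V,V] = 1 (diagonal).
  r[V,W] = 1.1667 / (1.7321 · 2.2174) = 1.1667 / 3.8406 = 0.3038
  r[W,W] = 1 (diagonal).

R is symmetric with unit diagonal. Assembling:

R = [[1, 0.8446, -0.1479],
 [0.8446, 1, 0.3038],
 [-0.1479, 0.3038, 1]]


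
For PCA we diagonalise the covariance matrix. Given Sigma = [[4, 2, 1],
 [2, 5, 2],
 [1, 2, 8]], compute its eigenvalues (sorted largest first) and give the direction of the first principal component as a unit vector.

Step 1 — characteristic polynomial p(λ) = det(λI - Sigma) = λ³ - tr·λ² + c_1·λ - det, where tr = trace, c_1 = sum of the principal 2×2 minors, det = det(Sigma):
  tr = 4 + 5 + 8 = 17,
  c_1 = (4·5 - (2)²) + (4·8 - (1)²) + (5·8 - (2)²) = 16 + 31 + 36 = 83,
  det = 4·(5·8 - (2)²) - (2)·((2)·8 - (2)·(1)) + (1)·((2)·(2) - 5·(1)) = 4·(36) - (2)·(14) + (1)·(-1) = 115.
  So p(λ) = λ³ - 17λ² + 83λ - 115.
Step 2 — look for an integer root (rational root theorem: any rational root is an integer divisor of 115). Testing λ = 5:
  p(5) = 125 - 425 + 415 - 115 = 0  ✓
  Dividing out (λ - 5): p(λ) = (λ - 5)(λ² - 12λ + 23).
Step 3 — remaining eigenvalues from the quadratic λ² - 12λ + 23 = 0:
  Δ = 12² - 4·23 = 144 - 92 = 52,  λ = (12 ± √52)/2 = (12 ± 7.2111)/2 ≈ 9.6056 or 2.3944.
  Sorted: λ_1 = 9.6056,  λ_2 = 5,  λ_3 = 2.3944  (check: sum = 17 = tr ✓).

Step 4 — unit eigenvector for λ_1 ≈ 9.6056: v spans the null space of (Sigma - λ_1 I), whose rows are
  r_1 = (-5.6056, 2, 1),  r_2 = (2, -4.6056, 2),  r_3 = (1, 2, -1.6056).
  v is orthogonal to every row, so take v ∝ r_1 × r_2 = ((2)·(2) - (1)·(-4.6056), (1)·(2) - (-5.6056)·(2), (-5.6056)·(-4.6056) - (2)·(2)) ≈ (8.6056, 13.2111, 21.8167).
  Let u = (8.6056, 13.2111, 21.8167).
  ||u|| = √((8.6056)² + (13.2111)² + (21.8167)²) = √(724.5551) ≈ 26.9176,  v_1 = u/||u|| ≈ (0.3197, 0.4908, 0.8105) (||v_1|| = 1).

λ_1 = 9.6056,  λ_2 = 5,  λ_3 = 2.3944;  v_1 ≈ (0.3197, 0.4908, 0.8105)


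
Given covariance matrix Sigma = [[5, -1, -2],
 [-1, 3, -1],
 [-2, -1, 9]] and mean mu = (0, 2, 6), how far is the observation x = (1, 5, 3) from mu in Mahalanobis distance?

Step 1 — centre the observation: (x - mu) = (1, 3, -3).

Step 2 — invert Sigma (cofactor / det for 3×3, or solve directly):
  Sigma^{-1} = [[0.2476, 0.1048, 0.0667],
 [0.1048, 0.3905, 0.0667],
 [0.0667, 0.0667, 0.1333]].

Step 3 — form the quadratic (x - mu)^T · Sigma^{-1} · (x - mu):
  Sigma^{-1} · (x - mu) = (0.3619, 1.0762, -0.1333).
  (x - mu)^T · [Sigma^{-1} · (x - mu)] = (1)·(0.3619) + (3)·(1.0762) + (-3)·(-0.1333) = 3.9905.

Step 4 — take square root: d = √(3.9905) ≈ 1.9976.

d(x, mu) = √(3.9905) ≈ 1.9976


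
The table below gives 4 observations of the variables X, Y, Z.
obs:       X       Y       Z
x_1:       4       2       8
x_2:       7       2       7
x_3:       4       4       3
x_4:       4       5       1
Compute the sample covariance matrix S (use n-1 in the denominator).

Step 1 — column means:
  mean(X) = (4 + 7 + 4 + 4) / 4 = 19/4 = 4.75
  mean(Y) = (2 + 2 + 4 + 5) / 4 = 13/4 = 3.25
  mean(Z) = (8 + 7 + 3 + 1) / 4 = 19/4 = 4.75

Step 2 — sample covariance S[i,j] = (1/(n-1)) · Σ_k (x_{k,i} - mean_i) · (x_{k,j} - mean_j), with n-1 = 3.
  S[X,X] = ((-0.75)·(-0.75) + (2.25)·(2.25) + (-0.75)·(-0.75) + (-0.75)·(-0.75)) / 3 = 6.75/3 = 2.25
  S[X,Y] = ((-0.75)·(-1.25) + (2.25)·(-1.25) + (-0.75)·(0.75) + (-0.75)·(1.75)) / 3 = -3.75/3 = -1.25
  S[X,Z] = ((-0.75)·(3.25) + (2.25)·(2.25) + (-0.75)·(-1.75) + (-0.75)·(-3.75)) / 3 = 6.75/3 = 2.25
  S[Y,Y] = ((-1.25)·(-1.25) + (-1.25)·(-1.25) + (0.75)·(0.75) + (1.75)·(1.75)) / 3 = 6.75/3 = 2.25
  S[Y,Z] = ((-1.25)·(3.25) + (-1.25)·(2.25) + (0.75)·(-1.75) + (1.75)·(-3.75)) / 3 = -14.75/3 = -4.9167
  S[Z,Z] = ((3.25)·(3.25) + (2.25)·(2.25) + (-1.75)·(-1.75) + (-3.75)·(-3.75)) / 3 = 32.75/3 = 10.9167

S is symmetric (S[j,i] = S[i,j]). Assembling:

S = [[2.25, -1.25, 2.25],
 [-1.25, 2.25, -4.9167],
 [2.25, -4.9167, 10.9167]]


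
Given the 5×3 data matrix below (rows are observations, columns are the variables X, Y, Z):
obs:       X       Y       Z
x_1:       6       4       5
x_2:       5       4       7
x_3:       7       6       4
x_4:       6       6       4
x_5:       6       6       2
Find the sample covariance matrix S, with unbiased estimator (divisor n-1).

Step 1 — column means:
  mean(X) = (6 + 5 + 7 + 6 + 6) / 5 = 30/5 = 6
  mean(Y) = (4 + 4 + 6 + 6 + 6) / 5 = 26/5 = 5.2
  mean(Z) = (5 + 7 + 4 + 4 + 2) / 5 = 22/5 = 4.4

Step 2 — sample covariance S[i,j] = (1/(n-1)) · Σ_k (x_{k,i} - mean_i) · (x_{k,j} - mean_j), with n-1 = 4.
  S[X,X] = ((0)·(0) + (-1)·(-1) + (1)·(1) + (0)·(0) + (0)·(0)) / 4 = 2/4 = 0.5
  S[X,Y] = ((0)·(-1.2) + (-1)·(-1.2) + (1)·(0.8) + (0)·(0.8) + (0)·(0.8)) / 4 = 2/4 = 0.5
  S[X,Z] = ((0)·(0.6) + (-1)·(2.6) + (1)·(-0.4) + (0)·(-0.4) + (0)·(-2.4)) / 4 = -3/4 = -0.75
  S[Y,Y] = ((-1.2)·(-1.2) + (-1.2)·(-1.2) + (0.8)·(0.8) + (0.8)·(0.8) + (0.8)·(0.8)) / 4 = 4.8/4 = 1.2
  S[Y,Z] = ((-1.2)·(0.6) + (-1.2)·(2.6) + (0.8)·(-0.4) + (0.8)·(-0.4) + (0.8)·(-2.4)) / 4 = -6.4/4 = -1.6
  S[Z,Z] = ((0.6)·(0.6) + (2.6)·(2.6) + (-0.4)·(-0.4) + (-0.4)·(-0.4) + (-2.4)·(-2.4)) / 4 = 13.2/4 = 3.3

S is symmetric (S[j,i] = S[i,j]). Assembling:

S = [[0.5, 0.5, -0.75],
 [0.5, 1.2, -1.6],
 [-0.75, -1.6, 3.3]]


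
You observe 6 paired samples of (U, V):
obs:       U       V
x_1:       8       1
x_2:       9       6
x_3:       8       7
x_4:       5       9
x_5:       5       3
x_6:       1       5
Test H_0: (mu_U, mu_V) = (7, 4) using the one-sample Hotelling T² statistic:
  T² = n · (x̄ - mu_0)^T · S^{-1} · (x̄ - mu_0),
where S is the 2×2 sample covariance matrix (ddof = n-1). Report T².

Step 1 — sample mean vector:
  mean(U) = (8 + 9 + 8 + 5 + 5 + 1) / 6 = 36/6 = 6
  mean(V) = (1 + 6 + 7 + 9 + 3 + 5) / 6 = 31/6 = 5.1667
  x̄ = (6, 5.1667),  deviation x̄ - mu_0 = (6, 5.1667) - (7, 4) = (-1, 1.1667).

Step 2 — sample covariance matrix, S[i,j] = (1/(n-1)) · Σ_k (x_{k,i} - mean_i) · (x_{k,j} - mean_j), divisor n-1 = 5:
  S[U,U] = ((2)·(2) + (3)·(3) + (2)·(2) + (-1)·(-1) + (-1)·(-1) + (-5)·(-5)) / 5 = 44/5 = 8.8
  S[U,V] = ((2)·(-4.1667) + (3)·(0.8333) + (2)·(1.8333) + (-1)·(3.8333) + (-1)·(-2.1667) + (-5)·(-0.1667)) / 5 = -3/5 = -0.6
  S[V,V] = ((-4.1667)·(-4.1667) + (0.8333)·(0.8333) + (1.8333)·(1.8333) + (3.8333)·(3.8333) + (-2.1667)·(-2.1667) + (-0.1667)·(-0.1667)) / 5 = 40.8333/5 = 8.1667
  S = [[8.8, -0.6],
 [-0.6, 8.1667]].

Step 3 — invert S. det(S) = 8.8·8.1667 - (-0.6)² = 71.5067.
  S^{-1} = (1/det) · [[d, -b], [-b, a]] = [[0.1142, 0.0084],
 [0.0084, 0.1231]].

Step 4 — quadratic form (x̄ - mu_0)^T · S^{-1} · (x̄ - mu_0):
  S^{-1} · (x̄ - mu_0) = (-0.1044, 0.1352),
  (x̄ - mu_0)^T · [...] = (-1)·(-0.1044) + (1.1667)·(0.1352) = 0.2621.

Step 5 — scale by n: T² = 6 · 0.2621 = 1.5728.

T² ≈ 1.5728


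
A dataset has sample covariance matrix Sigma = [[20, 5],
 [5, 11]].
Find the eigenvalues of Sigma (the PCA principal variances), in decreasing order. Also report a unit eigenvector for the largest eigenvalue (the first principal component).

Step 1 — characteristic polynomial of 2×2 Sigma:
  det(Sigma - λI) = λ² - trace · λ + det = 0.
  trace = 20 + 11 = 31, det = 20·11 - (5)² = 195.
Step 2 — discriminant:
  Δ = trace² - 4·det = 961 - 780 = 181.
Step 3 — eigenvalues:
  λ = (trace ± √Δ)/2 = (31 ± 13.4536)/2,
  λ_1 = 22.2268,  λ_2 = 8.7732.

Step 4 — unit eigenvector for λ_1: solve (Sigma - λ_1 I)v = 0. First row:
  (20 - 22.2268)·v_x + (5)·v_y = 0, i.e. (-2.2268)·v_x + (5)·v_y = 0,
  so v ∝ (b, λ_1 - a) = (5, 2.2268) = u.
  ||u|| = √((5)² + (2.2268)²) = √(29.9587) ≈ 5.4735,
  v_1 = u/||u|| ≈ (0.9135, 0.4068) (||v_1|| = 1).

λ_1 = 22.2268,  λ_2 = 8.7732;  v_1 ≈ (0.9135, 0.4068)
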